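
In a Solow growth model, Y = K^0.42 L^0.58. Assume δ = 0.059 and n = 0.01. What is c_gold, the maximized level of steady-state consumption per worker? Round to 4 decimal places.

c_gold ≈ 2.1451

The effective depreciation rate is n + δ = 0.01 + 0.059 = 0.069.
Golden rule sets MPK = n+δ: 0.42·k^(0.42−1) = 0.069, so k_gold = (0.42/0.069)^(1/0.58) ≈ 22.5120.
y_gold = 22.5120^0.42 ≈ 3.6984.
c_gold = y_gold − (n+δ)·k_gold = 3.6984 − 0.069·22.5120 ≈ 2.1451.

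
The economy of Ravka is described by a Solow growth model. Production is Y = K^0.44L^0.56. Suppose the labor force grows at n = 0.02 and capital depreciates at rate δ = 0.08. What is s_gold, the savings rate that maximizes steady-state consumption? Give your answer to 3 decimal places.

Break-even investment rate: n + δ = 0.02 + 0.08 = 0.1.
At the golden rule MPK = n+δ, and in any Cobb-Douglas steady state s = (n+δ)·k/y = MPK·k/y = capital's share 0.44.

s_gold = 0.440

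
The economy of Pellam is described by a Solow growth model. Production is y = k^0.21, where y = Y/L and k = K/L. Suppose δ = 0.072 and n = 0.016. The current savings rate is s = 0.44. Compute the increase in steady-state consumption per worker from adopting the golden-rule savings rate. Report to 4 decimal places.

Δc ≈ 0.1365

Capital per worker breaks even when investment replaces (n + δ)·k; here n + δ = 0.088.
Current steady state (s = 0.44): k* = (0.44/0.088)^(1/0.79) ≈ 7.6696, y* = 7.6696^0.21 ≈ 1.5339, c* = (1−0.44)·1.5339 ≈ 0.8590.
Setting f'(k) = n+δ gives 0.21·k^(0.21−1) = 0.088, hence k_gold = (0.21/0.088)^(1/0.79) ≈ 3.0071.
y_gold = 3.0071^0.21 ≈ 1.2601, c_gold = y_gold − 0.088·k_gold ≈ 0.9955.
Gain: Δc = 0.9955 − 0.8590 ≈ 0.1365.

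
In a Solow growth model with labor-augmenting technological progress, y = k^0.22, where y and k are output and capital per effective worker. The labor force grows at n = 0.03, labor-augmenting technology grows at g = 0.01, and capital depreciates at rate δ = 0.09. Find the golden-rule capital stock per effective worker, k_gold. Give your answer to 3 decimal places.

n + g + δ = 0.03 + 0.01 + 0.09 = 0.13.
Maximizing c = f(k) − (n+g+δ)·k gives f'(k) = n+g+δ, i.e. 0.22·k^(0.22−1) = 0.13, so k_gold = (0.22/0.13)^(1/0.78) ≈ 1.9630.

k_gold ≈ 1.963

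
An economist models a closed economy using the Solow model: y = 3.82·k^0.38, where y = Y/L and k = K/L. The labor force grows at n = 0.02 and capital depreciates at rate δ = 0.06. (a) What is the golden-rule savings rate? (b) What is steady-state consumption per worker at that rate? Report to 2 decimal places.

(a) s_gold = 0.38; (b) c_gold ≈ 13.99

Capital per worker breaks even when investment replaces (n + δ)·k; here n + δ = 0.08.
For Cobb-Douglas, s_gold equals capital's share: s_gold = 0.38.
Setting f'(k) = n+δ gives 0.38·3.82·k^(0.38−1) = 0.08, hence k_gold = (0.38·3.82/0.08)^(1/0.62) ≈ 107.2144.
y_gold = 3.82·107.2144^0.38 ≈ 22.5715; c_gold = (1−0.38)·y_gold ≈ 13.9943.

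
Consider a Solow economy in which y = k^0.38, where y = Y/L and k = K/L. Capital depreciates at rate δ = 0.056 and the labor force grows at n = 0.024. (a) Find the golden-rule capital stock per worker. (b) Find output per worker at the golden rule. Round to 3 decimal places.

n + δ = 0.024 + 0.056 = 0.08.
Maximizing c = f(k) − (n+δ)·k gives f'(k) = n+δ, i.e. 0.38·k^(0.38−1) = 0.08, so k_gold = (0.38/0.08)^(1/0.62) ≈ 12.3436.
y_gold = 12.3436^0.38 ≈ 2.5986.

(a) k_gold ≈ 12.344; (b) y_gold ≈ 2.599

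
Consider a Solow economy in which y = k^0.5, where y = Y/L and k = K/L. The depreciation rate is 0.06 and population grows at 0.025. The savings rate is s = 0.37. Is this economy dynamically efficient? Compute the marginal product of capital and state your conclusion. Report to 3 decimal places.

dynamically efficient; MPK ≈ 0.115

Capital per worker breaks even when investment replaces (n + δ)·k; here n + δ = 0.085.
Steady-state k*: s·k^0.5 = 0.085·k gives k* = (0.37/0.085)^(1/0.5) ≈ 18.9481.
MPK = 0.5·18.9481^(-0.5) ≈ 0.1149.
MPK > n+δ = 0.085, so the economy is dynamically efficient (under-saving).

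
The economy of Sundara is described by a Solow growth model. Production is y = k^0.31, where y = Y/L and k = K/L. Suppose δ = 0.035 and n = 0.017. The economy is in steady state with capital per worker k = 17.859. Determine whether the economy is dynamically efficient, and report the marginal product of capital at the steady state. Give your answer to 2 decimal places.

n + δ = 0.017 + 0.035 = 0.052.
MPK = 0.31·k^(0.31−1) = 0.31·17.859^(-0.69) ≈ 0.0424.
MPK < 0.052, so the economy is dynamically inefficient (over-saving).

dynamically inefficient; MPK ≈ 0.04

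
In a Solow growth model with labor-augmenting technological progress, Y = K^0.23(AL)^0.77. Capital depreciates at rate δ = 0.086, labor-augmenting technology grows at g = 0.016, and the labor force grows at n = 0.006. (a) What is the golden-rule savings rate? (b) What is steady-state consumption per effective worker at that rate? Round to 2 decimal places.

Break-even investment rate: n + g + δ = 0.006 + 0.016 + 0.086 = 0.108.
For Cobb-Douglas, s_gold equals capital's share: s_gold = 0.23.
Golden rule sets MPK = n+g+δ: 0.23·k^(0.23−1) = 0.108, so k_gold = (0.23/0.108)^(1/0.77) ≈ 2.6691.
y_gold = 2.6691^0.23 ≈ 1.2533; c_gold = (1−0.23)·y_gold ≈ 0.9651.

(a) s_gold = 0.23; (b) c_gold ≈ 0.97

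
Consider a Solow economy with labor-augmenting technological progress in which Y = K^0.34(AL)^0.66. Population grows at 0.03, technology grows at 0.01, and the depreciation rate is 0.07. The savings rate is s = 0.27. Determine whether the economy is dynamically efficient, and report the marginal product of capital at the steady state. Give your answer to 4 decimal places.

Capital per effective worker breaks even when investment replaces (n + g + δ)·k; here n + g + δ = 0.11.
Steady-state k*: s·k^0.34 = 0.11·k gives k* = (0.27/0.11)^(1/0.66) ≈ 3.8982.
MPK = 0.34·3.8982^(-0.66) ≈ 0.1385.
MPK > n+g+δ = 0.11, so the economy is dynamically efficient (under-saving).

dynamically efficient; MPK ≈ 0.1385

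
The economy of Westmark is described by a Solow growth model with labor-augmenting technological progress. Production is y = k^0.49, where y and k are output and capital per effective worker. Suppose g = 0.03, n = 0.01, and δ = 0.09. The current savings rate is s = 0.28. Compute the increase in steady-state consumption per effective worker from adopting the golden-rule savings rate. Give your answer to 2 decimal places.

Capital per effective worker breaks even when investment replaces (n + g + δ)·k; here n + g + δ = 0.13.
Current steady state (s = 0.28): k* = (0.28/0.13)^(1/0.51) ≈ 4.5016, y* = 4.5016^0.49 ≈ 2.0900, c* = (1−0.28)·2.0900 ≈ 1.5048.
At the golden rule the marginal product of capital equals n+g+δ: 0.49·k^(0.49−1) = 0.13. Solving, k_gold = (0.49/0.13)^(1/0.51) ≈ 13.4868.
y_gold = 13.4868^0.49 ≈ 3.5781, c_gold = y_gold − 0.13·k_gold ≈ 1.8248.
Gain: Δc = 1.8248 − 1.5048 ≈ 0.3200.

Δc ≈ 0.32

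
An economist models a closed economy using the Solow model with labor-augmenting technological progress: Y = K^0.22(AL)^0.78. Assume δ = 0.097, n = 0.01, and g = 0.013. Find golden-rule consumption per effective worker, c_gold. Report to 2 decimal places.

Break-even investment rate: n + g + δ = 0.01 + 0.013 + 0.097 = 0.12.
Golden rule sets MPK = n+g+δ: 0.22·k^(0.22−1) = 0.12, so k_gold = (0.22/0.12)^(1/0.78) ≈ 2.1751.
y_gold = 2.1751^0.22 ≈ 1.1864.
c_gold = y_gold − (n+g+δ)·k_gold = 1.1864 − 0.12·2.1751 ≈ 0.9254.

c_gold ≈ 0.93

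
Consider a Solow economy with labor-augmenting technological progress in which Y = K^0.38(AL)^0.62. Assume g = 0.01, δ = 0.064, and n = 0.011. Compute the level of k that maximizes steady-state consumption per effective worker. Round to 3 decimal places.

Break-even investment rate: n + g + δ = 0.011 + 0.01 + 0.064 = 0.085.
At the golden rule the marginal product of capital equals n+g+δ: 0.38·k^(0.38−1) = 0.085. Solving, k_gold = (0.38/0.085)^(1/0.62) ≈ 11.1937.

k_gold ≈ 11.194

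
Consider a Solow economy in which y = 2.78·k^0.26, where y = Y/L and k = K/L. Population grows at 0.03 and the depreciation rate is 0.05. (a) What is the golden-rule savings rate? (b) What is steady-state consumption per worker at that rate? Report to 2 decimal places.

The effective depreciation rate is n + δ = 0.03 + 0.05 = 0.08.
For Cobb-Douglas, s_gold equals capital's share: s_gold = 0.26.
Golden rule sets MPK = n+δ: 0.26·2.78·k^(0.26−1) = 0.08, so k_gold = (0.26·2.78/0.08)^(1/0.74) ≈ 19.5792.
y_gold = 2.78·19.5792^0.26 ≈ 6.0244; c_gold = (1−0.26)·y_gold ≈ 4.4580.

(a) s_gold = 0.26; (b) c_gold ≈ 4.46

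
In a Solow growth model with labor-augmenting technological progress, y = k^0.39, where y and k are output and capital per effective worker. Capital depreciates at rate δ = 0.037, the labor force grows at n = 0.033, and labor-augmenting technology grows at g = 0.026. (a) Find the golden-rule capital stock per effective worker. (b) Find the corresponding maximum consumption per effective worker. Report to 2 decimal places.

(a) k_gold ≈ 9.95; (b) c_gold ≈ 1.49

Break-even investment rate: n + g + δ = 0.033 + 0.026 + 0.037 = 0.096.
Maximizing c = f(k) − (n+g+δ)·k gives f'(k) = n+g+δ, i.e. 0.39·k^(0.39−1) = 0.096, so k_gold = (0.39/0.096)^(1/0.61) ≈ 9.9546.
y_gold = 9.9546^0.39 ≈ 2.4504; c_gold = y_gold − 0.096·k_gold ≈ 1.4947.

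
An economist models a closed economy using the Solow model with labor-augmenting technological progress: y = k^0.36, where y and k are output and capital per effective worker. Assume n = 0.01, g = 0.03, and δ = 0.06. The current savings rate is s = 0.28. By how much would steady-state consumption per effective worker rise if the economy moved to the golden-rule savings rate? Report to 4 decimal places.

Δc ≈ 0.0307

n + g + δ = 0.01 + 0.03 + 0.06 = 0.1.
Current steady state (s = 0.28): k* = (0.28/0.1)^(1/0.64) ≈ 4.9967, y* = 4.9967^0.36 ≈ 1.7845, c* = (1−0.28)·1.7845 ≈ 1.2849.
Setting f'(k) = n+g+δ gives 0.36·k^(0.36−1) = 0.1, hence k_gold = (0.36/0.1)^(1/0.64) ≈ 7.3998.
y_gold = 7.3998^0.36 ≈ 2.0555, c_gold = y_gold − 0.1·k_gold ≈ 1.3155.
Gain: Δc = 1.3155 − 1.2849 ≈ 0.0307.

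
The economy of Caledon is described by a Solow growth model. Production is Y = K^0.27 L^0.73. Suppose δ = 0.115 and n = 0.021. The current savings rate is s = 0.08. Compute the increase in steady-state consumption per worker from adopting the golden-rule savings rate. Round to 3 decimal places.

n + δ = 0.021 + 0.115 = 0.136.
Current steady state (s = 0.08): k* = (0.08/0.136)^(1/0.73) ≈ 0.4834, y* = 0.4834^0.27 ≈ 0.8218, c* = (1−0.08)·0.8218 ≈ 0.7561.
Golden rule sets MPK = n+δ: 0.27·k^(0.27−1) = 0.136, so k_gold = (0.27/0.136)^(1/0.73) ≈ 2.5585.
y_gold = 2.5585^0.27 ≈ 1.2887, c_gold = y_gold − 0.136·k_gold ≈ 0.9408.
Gain: Δc = 0.9408 − 0.7561 ≈ 0.1847.

Δc ≈ 0.185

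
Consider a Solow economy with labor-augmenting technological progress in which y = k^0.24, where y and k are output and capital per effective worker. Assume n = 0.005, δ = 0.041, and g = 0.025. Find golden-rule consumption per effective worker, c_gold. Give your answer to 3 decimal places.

Capital per effective worker breaks even when investment replaces (n + g + δ)·k; here n + g + δ = 0.071.
Setting f'(k) = n+g+δ gives 0.24·k^(0.24−1) = 0.071, hence k_gold = (0.24/0.071)^(1/0.76) ≈ 4.9658.
y_gold = 4.9658^0.24 ≈ 1.4691.
c_gold = y_gold − (n+g+δ)·k_gold = 1.4691 − 0.071·4.9658 ≈ 1.1165.

c_gold ≈ 1.116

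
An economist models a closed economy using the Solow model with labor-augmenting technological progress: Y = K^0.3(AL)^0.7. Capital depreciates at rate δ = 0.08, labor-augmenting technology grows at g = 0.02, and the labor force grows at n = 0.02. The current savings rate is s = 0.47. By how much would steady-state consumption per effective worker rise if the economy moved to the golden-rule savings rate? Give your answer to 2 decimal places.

Δc ≈ 0.09

n + g + δ = 0.02 + 0.02 + 0.08 = 0.12.
Current steady state (s = 0.47): k* = (0.47/0.12)^(1/0.7) ≈ 7.0311, y* = 7.0311^0.3 ≈ 1.7952, c* = (1−0.47)·1.7952 ≈ 0.9514.
Golden rule sets MPK = n+g+δ: 0.3·k^(0.3−1) = 0.12, so k_gold = (0.3/0.12)^(1/0.7) ≈ 3.7024.
y_gold = 3.7024^0.3 ≈ 1.4810, c_gold = y_gold − 0.12·k_gold ≈ 1.0367.
Gain: Δc = 1.0367 − 0.9514 ≈ 0.0852.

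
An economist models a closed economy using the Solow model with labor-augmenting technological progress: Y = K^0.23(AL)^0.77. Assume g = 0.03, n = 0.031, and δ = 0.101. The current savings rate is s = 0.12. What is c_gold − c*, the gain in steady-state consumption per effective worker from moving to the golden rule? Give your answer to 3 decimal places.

Capital per effective worker breaks even when investment replaces (n + g + δ)·k; here n + g + δ = 0.162.
Current steady state (s = 0.12): k* = (0.12/0.162)^(1/0.77) ≈ 0.6772, y* = 0.6772^0.23 ≈ 0.9143, c* = (1−0.12)·0.9143 ≈ 0.8045.
Setting f'(k) = n+g+δ gives 0.23·k^(0.23−1) = 0.162, hence k_gold = (0.23/0.162)^(1/0.77) ≈ 1.5764.
y_gold = 1.5764^0.23 ≈ 1.1104, c_gold = y_gold − 0.162·k_gold ≈ 0.8550.
Gain: Δc = 0.8550 − 0.8045 ≈ 0.0504.

Δc ≈ 0.050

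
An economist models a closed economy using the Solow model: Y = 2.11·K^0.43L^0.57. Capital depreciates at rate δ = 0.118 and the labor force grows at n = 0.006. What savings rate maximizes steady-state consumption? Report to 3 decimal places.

The effective depreciation rate is n + δ = 0.006 + 0.118 = 0.124.
At the golden rule MPK = n+δ, and in any Cobb-Douglas steady state s = (n+δ)·k/y = MPK·k/y = capital's share 0.43.

s_gold = 0.430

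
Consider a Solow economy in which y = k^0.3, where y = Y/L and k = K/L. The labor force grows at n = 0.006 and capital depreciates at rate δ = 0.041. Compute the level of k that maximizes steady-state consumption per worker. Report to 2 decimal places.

k_gold ≈ 14.13

Capital per worker breaks even when investment replaces (n + δ)·k; here n + δ = 0.047.
At the golden rule the marginal product of capital equals n+δ: 0.3·k^(0.3−1) = 0.047. Solving, k_gold = (0.3/0.047)^(1/0.7) ≈ 14.1265.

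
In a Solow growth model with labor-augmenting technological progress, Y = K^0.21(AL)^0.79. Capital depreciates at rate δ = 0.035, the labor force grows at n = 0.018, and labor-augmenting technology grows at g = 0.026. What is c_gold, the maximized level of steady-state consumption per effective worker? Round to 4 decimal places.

The effective depreciation rate is n + g + δ = 0.018 + 0.026 + 0.035 = 0.079.
Golden rule sets MPK = n+g+δ: 0.21·k^(0.21−1) = 0.079, so k_gold = (0.21/0.079)^(1/0.79) ≈ 3.4471.
y_gold = 3.4471^0.21 ≈ 1.2968.
c_gold = y_gold − (n+g+δ)·k_gold = 1.2968 − 0.079·3.4471 ≈ 1.0245.

c_gold ≈ 1.0245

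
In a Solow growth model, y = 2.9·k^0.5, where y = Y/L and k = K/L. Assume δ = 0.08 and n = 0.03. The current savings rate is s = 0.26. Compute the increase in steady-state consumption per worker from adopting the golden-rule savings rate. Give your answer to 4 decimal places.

Δc ≈ 4.4038

The effective depreciation rate is n + δ = 0.03 + 0.08 = 0.11.
Current steady state (s = 0.26): k* = (0.26·2.9/0.11)^(1/0.5) ≈ 46.9848, y* = 2.9·46.9848^0.5 ≈ 19.8782, c* = (1−0.26)·19.8782 ≈ 14.7099.
Maximizing c = f(k) − (n+δ)·k gives f'(k) = n+δ, i.e. 0.5·2.9·k^(0.5−1) = 0.11, so k_gold = (0.5·2.9/0.11)^(1/0.5) ≈ 173.7603.
y_gold = 2.9·173.7603^0.5 ≈ 38.2273, c_gold = y_gold − 0.11·k_gold ≈ 19.1136.
Gain: Δc = 19.1136 − 14.7099 ≈ 4.4038.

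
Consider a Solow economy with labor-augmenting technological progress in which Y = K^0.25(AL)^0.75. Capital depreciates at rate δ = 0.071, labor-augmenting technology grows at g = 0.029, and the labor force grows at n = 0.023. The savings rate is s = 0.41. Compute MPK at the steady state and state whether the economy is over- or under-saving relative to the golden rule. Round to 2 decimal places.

over-saving; MPK ≈ 0.08

Capital per effective worker breaks even when investment replaces (n + g + δ)·k; here n + g + δ = 0.123.
Steady-state k*: s·k^0.25 = 0.123·k gives k* = (0.41/0.123)^(1/0.75) ≈ 4.9793.
MPK = 0.25·4.9793^(-0.75) ≈ 0.0750.
MPK < n+g+δ = 0.123, so the economy is dynamically inefficient (over-saving).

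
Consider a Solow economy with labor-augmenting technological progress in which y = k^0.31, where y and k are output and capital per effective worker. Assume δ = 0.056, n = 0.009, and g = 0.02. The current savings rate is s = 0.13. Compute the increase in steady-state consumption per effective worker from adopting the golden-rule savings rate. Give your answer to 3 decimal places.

The effective depreciation rate is n + g + δ = 0.009 + 0.02 + 0.056 = 0.085.
Current steady state (s = 0.13): k* = (0.13/0.085)^(1/0.69) ≈ 1.8511, y* = 1.8511^0.31 ≈ 1.2103, c* = (1−0.13)·1.2103 ≈ 1.0530.
Golden rule sets MPK = n+g+δ: 0.31·k^(0.31−1) = 0.085, so k_gold = (0.31/0.085)^(1/0.69) ≈ 6.5224.
y_gold = 6.5224^0.31 ≈ 1.7884, c_gold = y_gold − 0.085·k_gold ≈ 1.2340.
Gain: Δc = 1.2340 − 1.0530 ≈ 0.1810.

Δc ≈ 0.181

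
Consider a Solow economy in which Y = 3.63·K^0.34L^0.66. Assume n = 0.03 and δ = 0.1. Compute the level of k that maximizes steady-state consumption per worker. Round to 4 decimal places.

k_gold ≈ 30.2673

The effective depreciation rate is n + δ = 0.03 + 0.1 = 0.13.
Setting f'(k) = n+δ gives 0.34·3.63·k^(0.34−1) = 0.13, hence k_gold = (0.34·3.63/0.13)^(1/0.66) ≈ 30.2673.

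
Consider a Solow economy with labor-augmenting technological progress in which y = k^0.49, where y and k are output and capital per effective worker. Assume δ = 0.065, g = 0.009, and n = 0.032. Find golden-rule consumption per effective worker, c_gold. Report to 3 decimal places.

n + g + δ = 0.032 + 0.009 + 0.065 = 0.106.
Golden rule sets MPK = n+g+δ: 0.49·k^(0.49−1) = 0.106, so k_gold = (0.49/0.106)^(1/0.51) ≈ 20.1236.
y_gold = 20.1236^0.49 ≈ 4.3533.
c_gold = y_gold − (n+g+δ)·k_gold = 4.3533 − 0.106·20.1236 ≈ 2.2202.

c_gold ≈ 2.220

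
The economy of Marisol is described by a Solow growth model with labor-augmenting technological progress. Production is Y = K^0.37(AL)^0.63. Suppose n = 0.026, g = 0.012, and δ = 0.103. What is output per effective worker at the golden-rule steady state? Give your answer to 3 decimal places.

Capital per effective worker breaks even when investment replaces (n + g + δ)·k; here n + g + δ = 0.141.
At the golden rule the marginal product of capital equals n+g+δ: 0.37·k^(0.37−1) = 0.141. Solving, k_gold = (0.37/0.141)^(1/0.63) ≈ 4.6244.
Output: y_gold = k_gold^0.37 = 4.6244^0.37 ≈ 1.7623.

y_gold ≈ 1.762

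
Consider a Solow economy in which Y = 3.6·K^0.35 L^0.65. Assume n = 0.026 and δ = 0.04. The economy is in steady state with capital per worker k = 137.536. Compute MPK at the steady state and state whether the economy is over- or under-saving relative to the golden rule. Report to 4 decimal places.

n + δ = 0.026 + 0.04 = 0.066.
MPK = 0.35·3.6·k^(0.35−1) = 0.35·3.6·137.536^(-0.65) ≈ 0.0513.
MPK < 0.066, so the economy is dynamically inefficient (over-saving).

over-saving; MPK ≈ 0.0513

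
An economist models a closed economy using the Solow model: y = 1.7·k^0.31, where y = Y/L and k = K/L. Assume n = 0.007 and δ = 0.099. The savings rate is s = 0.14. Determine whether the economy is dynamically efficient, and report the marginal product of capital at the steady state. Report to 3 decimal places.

n + δ = 0.007 + 0.099 = 0.106.
Steady-state k*: s·A·k^0.31 = 0.106·k gives k* = (0.14·1.7/0.106)^(1/0.69) ≈ 3.2292.
MPK = 0.31·1.7·3.2292^(-0.69) ≈ 0.2347.
MPK > n+δ = 0.106, so the economy is dynamically efficient (under-saving).

dynamically efficient; MPK ≈ 0.235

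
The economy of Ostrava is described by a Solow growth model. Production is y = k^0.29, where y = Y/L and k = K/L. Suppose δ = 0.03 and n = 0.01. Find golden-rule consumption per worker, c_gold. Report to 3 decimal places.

n + δ = 0.01 + 0.03 = 0.04.
At the golden rule the marginal product of capital equals n+δ: 0.29·k^(0.29−1) = 0.04. Solving, k_gold = (0.29/0.04)^(1/0.71) ≈ 16.2833.
y_gold = 16.2833^0.29 ≈ 2.2460.
c_gold = y_gold − (n+δ)·k_gold = 2.2460 − 0.04·16.2833 ≈ 1.5946.

c_gold ≈ 1.595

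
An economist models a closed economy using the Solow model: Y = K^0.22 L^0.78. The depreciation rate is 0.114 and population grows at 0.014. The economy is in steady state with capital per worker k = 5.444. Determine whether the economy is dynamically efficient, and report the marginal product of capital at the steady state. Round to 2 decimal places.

Capital per worker breaks even when investment replaces (n + δ)·k; here n + δ = 0.128.
MPK = 0.22·k^(0.22−1) = 0.22·5.444^(-0.78) ≈ 0.0587.
MPK < 0.128, so the economy is dynamically inefficient (over-saving).

dynamically inefficient; MPK ≈ 0.06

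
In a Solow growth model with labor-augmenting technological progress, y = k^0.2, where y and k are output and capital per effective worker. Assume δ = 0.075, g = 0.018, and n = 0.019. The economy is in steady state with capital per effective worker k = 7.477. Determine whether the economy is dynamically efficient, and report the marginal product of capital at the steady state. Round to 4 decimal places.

dynamically inefficient; MPK ≈ 0.0400

Capital per effective worker breaks even when investment replaces (n + g + δ)·k; here n + g + δ = 0.112.
MPK = 0.2·k^(0.2−1) = 0.2·7.477^(-0.8) ≈ 0.0400.
MPK < 0.112, so the economy is dynamically inefficient (over-saving).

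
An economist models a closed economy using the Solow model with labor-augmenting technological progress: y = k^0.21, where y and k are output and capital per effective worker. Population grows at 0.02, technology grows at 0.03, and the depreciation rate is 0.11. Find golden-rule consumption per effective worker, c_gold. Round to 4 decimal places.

n + g + δ = 0.02 + 0.03 + 0.11 = 0.16.
Maximizing c = f(k) − (n+g+δ)·k gives f'(k) = n+g+δ, i.e. 0.21·k^(0.21−1) = 0.16, so k_gold = (0.21/0.16)^(1/0.79) ≈ 1.4109.
y_gold = 1.4109^0.21 ≈ 1.0750.
c_gold = y_gold − (n+g+δ)·k_gold = 1.0750 − 0.16·1.4109 ≈ 0.8492.

c_gold ≈ 0.8492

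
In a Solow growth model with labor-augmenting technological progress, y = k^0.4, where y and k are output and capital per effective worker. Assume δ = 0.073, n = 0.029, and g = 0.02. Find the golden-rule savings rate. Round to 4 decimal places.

s_gold = 0.4000

n + g + δ = 0.029 + 0.02 + 0.073 = 0.122.
At the golden rule MPK = n+g+δ, and in any Cobb-Douglas steady state s = (n+g+δ)·k/y = MPK·k/y = capital's share 0.4.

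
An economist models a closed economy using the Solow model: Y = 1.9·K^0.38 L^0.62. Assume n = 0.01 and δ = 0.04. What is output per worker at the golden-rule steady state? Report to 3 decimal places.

Break-even investment rate: n + δ = 0.01 + 0.04 = 0.05.
At the golden rule the marginal product of capital equals n+δ: 0.38·1.9·k^(0.38−1) = 0.05. Solving, k_gold = (0.38·1.9/0.05)^(1/0.62) ≈ 74.1771.
Output: y_gold = 1.9·k_gold^0.38 = 1.9·74.1771^0.38 ≈ 9.7601.

y_gold ≈ 9.760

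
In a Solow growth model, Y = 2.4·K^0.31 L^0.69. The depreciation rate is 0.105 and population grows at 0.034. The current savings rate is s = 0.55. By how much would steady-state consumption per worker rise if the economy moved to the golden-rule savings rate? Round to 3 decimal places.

n + δ = 0.034 + 0.105 = 0.139.
Current steady state (s = 0.55): k* = (0.55·2.4/0.139)^(1/0.69) ≈ 26.1067, y* = 2.4·26.1067^0.31 ≈ 6.5979, c* = (1−0.55)·6.5979 ≈ 2.9690.
Golden rule sets MPK = n+δ: 0.31·2.4·k^(0.31−1) = 0.139, so k_gold = (0.31·2.4/0.139)^(1/0.69) ≈ 11.3732.
y_gold = 2.4·11.3732^0.31 ≈ 5.0996, c_gold = y_gold − 0.139·k_gold ≈ 3.5187.
Gain: Δc = 3.5187 − 2.9690 ≈ 0.5497.

Δc ≈ 0.550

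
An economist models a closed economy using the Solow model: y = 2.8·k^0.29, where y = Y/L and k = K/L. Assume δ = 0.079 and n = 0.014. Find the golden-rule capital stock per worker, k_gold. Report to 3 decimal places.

n + δ = 0.014 + 0.079 = 0.093.
Setting f'(k) = n+δ gives 0.29·2.8·k^(0.29−1) = 0.093, hence k_gold = (0.29·2.8/0.093)^(1/0.71) ≈ 21.1570.

k_gold ≈ 21.157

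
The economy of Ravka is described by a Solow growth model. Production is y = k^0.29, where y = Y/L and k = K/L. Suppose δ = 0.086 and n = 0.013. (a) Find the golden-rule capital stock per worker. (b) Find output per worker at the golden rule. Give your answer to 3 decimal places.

(a) k_gold ≈ 4.544; (b) y_gold ≈ 1.551

n + δ = 0.013 + 0.086 = 0.099.
Maximizing c = f(k) − (n+δ)·k gives f'(k) = n+δ, i.e. 0.29·k^(0.29−1) = 0.099, so k_gold = (0.29/0.099)^(1/0.71) ≈ 4.5437.
y_gold = 4.5437^0.29 ≈ 1.5511.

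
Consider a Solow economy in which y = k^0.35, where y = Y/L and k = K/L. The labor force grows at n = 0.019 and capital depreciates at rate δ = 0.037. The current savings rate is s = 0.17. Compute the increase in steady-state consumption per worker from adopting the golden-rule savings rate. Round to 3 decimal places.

Δc ≈ 0.234

The effective depreciation rate is n + δ = 0.019 + 0.037 = 0.056.
Current steady state (s = 0.17): k* = (0.17/0.056)^(1/0.65) ≈ 5.5200, y* = 5.5200^0.35 ≈ 1.8184, c* = (1−0.17)·1.8184 ≈ 1.5092.
Golden rule sets MPK = n+δ: 0.35·k^(0.35−1) = 0.056, so k_gold = (0.35/0.056)^(1/0.65) ≈ 16.7661.
y_gold = 16.7661^0.35 ≈ 2.6826, c_gold = y_gold − 0.056·k_gold ≈ 1.7437.
Gain: Δc = 1.7437 − 1.5092 ≈ 0.2344.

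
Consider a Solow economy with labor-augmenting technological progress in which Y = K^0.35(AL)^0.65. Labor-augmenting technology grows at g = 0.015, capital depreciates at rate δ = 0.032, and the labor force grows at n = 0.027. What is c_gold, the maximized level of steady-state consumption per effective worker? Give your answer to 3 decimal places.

c_gold ≈ 1.501

Capital per effective worker breaks even when investment replaces (n + g + δ)·k; here n + g + δ = 0.074.
Golden rule sets MPK = n+g+δ: 0.35·k^(0.35−1) = 0.074, so k_gold = (0.35/0.074)^(1/0.65) ≈ 10.9197.
y_gold = 10.9197^0.35 ≈ 2.3087.
c_gold = y_gold − (n+g+δ)·k_gold = 2.3087 − 0.074·10.9197 ≈ 1.5007.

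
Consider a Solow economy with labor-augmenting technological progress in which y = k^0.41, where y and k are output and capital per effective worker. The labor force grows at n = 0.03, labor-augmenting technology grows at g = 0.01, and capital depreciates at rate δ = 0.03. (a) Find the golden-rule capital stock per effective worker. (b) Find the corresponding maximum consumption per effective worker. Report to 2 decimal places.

(a) k_gold ≈ 20.01; (b) c_gold ≈ 2.02

The effective depreciation rate is n + g + δ = 0.03 + 0.01 + 0.03 = 0.07.
At the golden rule the marginal product of capital equals n+g+δ: 0.41·k^(0.41−1) = 0.07. Solving, k_gold = (0.41/0.07)^(1/0.59) ≈ 20.0061.
y_gold = 20.0061^0.41 ≈ 3.4157; c_gold = y_gold − 0.07·k_gold ≈ 2.0152.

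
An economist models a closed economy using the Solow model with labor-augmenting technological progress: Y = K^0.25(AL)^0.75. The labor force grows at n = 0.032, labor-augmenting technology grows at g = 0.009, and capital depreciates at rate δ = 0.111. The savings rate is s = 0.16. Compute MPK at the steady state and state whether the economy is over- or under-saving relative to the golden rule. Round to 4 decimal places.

n + g + δ = 0.032 + 0.009 + 0.111 = 0.152.
Steady-state k*: s·k^0.25 = 0.152·k gives k* = (0.16/0.152)^(1/0.75) ≈ 1.0708.
MPK = 0.25·1.0708^(-0.75) ≈ 0.2375.
MPK > n+g+δ = 0.152, so the economy is dynamically efficient (under-saving).

under-saving; MPK ≈ 0.2375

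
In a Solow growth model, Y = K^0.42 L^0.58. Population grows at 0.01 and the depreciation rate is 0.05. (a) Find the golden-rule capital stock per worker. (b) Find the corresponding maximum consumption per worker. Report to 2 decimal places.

(a) k_gold ≈ 28.65; (b) c_gold ≈ 2.37

Break-even investment rate: n + δ = 0.01 + 0.05 = 0.06.
Golden rule sets MPK = n+δ: 0.42·k^(0.42−1) = 0.06, so k_gold = (0.42/0.06)^(1/0.58) ≈ 28.6461.
y_gold = 28.6461^0.42 ≈ 4.0923; c_gold = y_gold − 0.06·k_gold ≈ 2.3735.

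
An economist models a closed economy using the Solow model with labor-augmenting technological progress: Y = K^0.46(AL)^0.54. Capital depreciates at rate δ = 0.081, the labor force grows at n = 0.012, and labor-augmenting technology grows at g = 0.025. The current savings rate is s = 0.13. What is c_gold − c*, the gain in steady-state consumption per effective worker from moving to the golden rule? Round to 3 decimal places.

Break-even investment rate: n + g + δ = 0.012 + 0.025 + 0.081 = 0.118.
Current steady state (s = 0.13): k* = (0.13/0.118)^(1/0.54) ≈ 1.1964, y* = 1.1964^0.46 ≈ 1.0860, c* = (1−0.13)·1.0860 ≈ 0.9448.
At the golden rule the marginal product of capital equals n+g+δ: 0.46·k^(0.46−1) = 0.118. Solving, k_gold = (0.46/0.118)^(1/0.54) ≈ 12.4227.
y_gold = 12.4227^0.46 ≈ 3.1867, c_gold = y_gold − 0.118·k_gold ≈ 1.7208.
Gain: Δc = 1.7208 − 0.9448 ≈ 0.7760.

Δc ≈ 0.776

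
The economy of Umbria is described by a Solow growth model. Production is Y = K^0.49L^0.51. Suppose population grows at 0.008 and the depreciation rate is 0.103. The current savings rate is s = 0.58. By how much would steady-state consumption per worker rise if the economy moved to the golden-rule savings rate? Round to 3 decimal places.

Δc ≈ 0.067

n + δ = 0.008 + 0.103 = 0.111.
Current steady state (s = 0.58): k* = (0.58/0.111)^(1/0.51) ≈ 25.5887, y* = 25.5887^0.49 ≈ 4.8972, c* = (1−0.58)·4.8972 ≈ 2.0568.
At the golden rule the marginal product of capital equals n+δ: 0.49·k^(0.49−1) = 0.111. Solving, k_gold = (0.49/0.111)^(1/0.51) ≈ 18.3847.
y_gold = 18.3847^0.49 ≈ 4.1647, c_gold = y_gold − 0.111·k_gold ≈ 2.1240.
Gain: Δc = 2.1240 − 2.0568 ≈ 0.0672.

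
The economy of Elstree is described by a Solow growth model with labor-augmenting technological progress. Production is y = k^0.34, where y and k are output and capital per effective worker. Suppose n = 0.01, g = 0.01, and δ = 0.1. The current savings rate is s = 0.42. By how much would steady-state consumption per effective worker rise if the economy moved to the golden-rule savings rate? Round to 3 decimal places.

n + g + δ = 0.01 + 0.01 + 0.1 = 0.12.
Current steady state (s = 0.42): k* = (0.42/0.12)^(1/0.66) ≈ 6.6734, y* = 6.6734^0.34 ≈ 1.9067, c* = (1−0.42)·1.9067 ≈ 1.1059.
Golden rule sets MPK = n+g+δ: 0.34·k^(0.34−1) = 0.12, so k_gold = (0.34/0.12)^(1/0.66) ≈ 4.8451.
y_gold = 4.8451^0.34 ≈ 1.7100, c_gold = y_gold − 0.12·k_gold ≈ 1.1286.
Gain: Δc = 1.1286 − 1.1059 ≈ 0.0227.

Δc ≈ 0.023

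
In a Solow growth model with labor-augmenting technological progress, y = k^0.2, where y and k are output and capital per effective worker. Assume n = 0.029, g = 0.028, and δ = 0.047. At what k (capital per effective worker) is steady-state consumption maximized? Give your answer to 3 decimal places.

Break-even investment rate: n + g + δ = 0.029 + 0.028 + 0.047 = 0.104.
Maximizing c = f(k) − (n+g+δ)·k gives f'(k) = n+g+δ, i.e. 0.2·k^(0.2−1) = 0.104, so k_gold = (0.2/0.104)^(1/0.8) ≈ 2.2646.

k_gold ≈ 2.265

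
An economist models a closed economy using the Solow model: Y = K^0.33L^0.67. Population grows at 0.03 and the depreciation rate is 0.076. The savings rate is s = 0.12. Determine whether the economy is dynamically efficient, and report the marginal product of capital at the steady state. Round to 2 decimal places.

dynamically efficient; MPK ≈ 0.29

n + δ = 0.03 + 0.076 = 0.106.
Steady-state k*: s·k^0.33 = 0.106·k gives k* = (0.12/0.106)^(1/0.67) ≈ 1.2034.
MPK = 0.33·1.2034^(-0.67) ≈ 0.2915.
MPK > n+δ = 0.106, so the economy is dynamically efficient (under-saving).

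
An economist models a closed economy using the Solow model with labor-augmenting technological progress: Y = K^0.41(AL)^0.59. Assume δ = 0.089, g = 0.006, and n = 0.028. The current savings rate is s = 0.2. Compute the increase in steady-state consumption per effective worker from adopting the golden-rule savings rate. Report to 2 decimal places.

Δc ≈ 0.24

Capital per effective worker breaks even when investment replaces (n + g + δ)·k; here n + g + δ = 0.123.
Current steady state (s = 0.2): k* = (0.2/0.123)^(1/0.59) ≈ 2.2795, y* = 2.2795^0.41 ≈ 1.4019, c* = (1−0.2)·1.4019 ≈ 1.1215.
Setting f'(k) = n+g+δ gives 0.41·k^(0.41−1) = 0.123, hence k_gold = (0.41/0.123)^(1/0.59) ≈ 7.6955.
y_gold = 7.6955^0.41 ≈ 2.3086, c_gold = y_gold − 0.123·k_gold ≈ 1.3621.
Gain: Δc = 1.3621 − 1.1215 ≈ 0.2406.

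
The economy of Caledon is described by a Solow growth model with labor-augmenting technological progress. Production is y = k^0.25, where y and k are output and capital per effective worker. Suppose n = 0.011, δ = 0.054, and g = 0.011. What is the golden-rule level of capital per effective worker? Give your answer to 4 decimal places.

The effective depreciation rate is n + g + δ = 0.011 + 0.011 + 0.054 = 0.076.
Maximizing c = f(k) − (n+g+δ)·k gives f'(k) = n+g+δ, i.e. 0.25·k^(0.25−1) = 0.076, so k_gold = (0.25/0.076)^(1/0.75) ≈ 4.8922.

k_gold ≈ 4.8922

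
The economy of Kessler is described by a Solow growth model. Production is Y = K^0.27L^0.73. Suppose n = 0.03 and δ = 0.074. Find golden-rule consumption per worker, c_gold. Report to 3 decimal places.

Break-even investment rate: n + δ = 0.03 + 0.074 = 0.104.
At the golden rule the marginal product of capital equals n+δ: 0.27·k^(0.27−1) = 0.104. Solving, k_gold = (0.27/0.104)^(1/0.73) ≈ 3.6947.
y_gold = 3.6947^0.27 ≈ 1.4231.
c_gold = y_gold − (n+δ)·k_gold = 1.4231 − 0.104·3.6947 ≈ 1.0389.

c_gold ≈ 1.039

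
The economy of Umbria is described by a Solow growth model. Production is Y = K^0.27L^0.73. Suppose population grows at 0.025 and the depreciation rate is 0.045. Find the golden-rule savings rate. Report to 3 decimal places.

s_gold = 0.270

n + δ = 0.025 + 0.045 = 0.07.
At the golden rule MPK = n+δ, and in any Cobb-Douglas steady state s = (n+δ)·k/y = MPK·k/y = capital's share 0.27.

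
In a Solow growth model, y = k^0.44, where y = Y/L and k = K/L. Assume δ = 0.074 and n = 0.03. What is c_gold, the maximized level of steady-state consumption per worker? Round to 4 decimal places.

n + δ = 0.03 + 0.074 = 0.104.
Setting f'(k) = n+δ gives 0.44·k^(0.44−1) = 0.104, hence k_gold = (0.44/0.104)^(1/0.56) ≈ 13.1403.
y_gold = 13.1403^0.44 ≈ 3.1059.
c_gold = y_gold − (n+δ)·k_gold = 3.1059 − 0.104·13.1403 ≈ 1.7393.

c_gold ≈ 1.7393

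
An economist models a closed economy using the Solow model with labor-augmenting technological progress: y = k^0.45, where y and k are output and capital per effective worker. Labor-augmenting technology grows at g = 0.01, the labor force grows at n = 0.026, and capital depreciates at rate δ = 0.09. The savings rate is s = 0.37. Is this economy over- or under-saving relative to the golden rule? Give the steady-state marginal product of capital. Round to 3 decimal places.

Capital per effective worker breaks even when investment replaces (n + g + δ)·k; here n + g + δ = 0.126.
Steady-state k*: s·k^0.45 = 0.126·k gives k* = (0.37/0.126)^(1/0.55) ≈ 7.0893.
MPK = 0.45·7.0893^(-0.55) ≈ 0.1532.
MPK > n+g+δ = 0.126, so the economy is dynamically efficient (under-saving).

under-saving; MPK ≈ 0.153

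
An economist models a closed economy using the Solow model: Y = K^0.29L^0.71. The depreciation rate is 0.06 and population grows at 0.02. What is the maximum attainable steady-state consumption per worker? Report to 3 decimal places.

c_gold ≈ 1.201

n + δ = 0.02 + 0.06 = 0.08.
At the golden rule the marginal product of capital equals n+δ: 0.29·k^(0.29−1) = 0.08. Solving, k_gold = (0.29/0.08)^(1/0.71) ≈ 6.1342.
y_gold = 6.1342^0.29 ≈ 1.6922.
c_gold = y_gold − (n+δ)·k_gold = 1.6922 − 0.08·6.1342 ≈ 1.2015.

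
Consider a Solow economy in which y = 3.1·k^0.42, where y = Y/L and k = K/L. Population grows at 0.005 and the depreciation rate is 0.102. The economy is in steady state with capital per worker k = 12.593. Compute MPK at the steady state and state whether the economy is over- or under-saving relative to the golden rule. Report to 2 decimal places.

Capital per worker breaks even when investment replaces (n + δ)·k; here n + δ = 0.107.
MPK = 0.42·3.1·k^(0.42−1) = 0.42·3.1·12.593^(-0.58) ≈ 0.2996.
MPK > 0.107, so the economy is dynamically efficient (under-saving).

under-saving; MPK ≈ 0.30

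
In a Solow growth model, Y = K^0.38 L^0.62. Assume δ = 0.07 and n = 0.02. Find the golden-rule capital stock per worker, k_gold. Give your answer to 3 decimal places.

The effective depreciation rate is n + δ = 0.02 + 0.07 = 0.09.
Maximizing c = f(k) − (n+δ)·k gives f'(k) = n+δ, i.e. 0.38·k^(0.38−1) = 0.09, so k_gold = (0.38/0.09)^(1/0.62) ≈ 10.2079.

k_gold ≈ 10.208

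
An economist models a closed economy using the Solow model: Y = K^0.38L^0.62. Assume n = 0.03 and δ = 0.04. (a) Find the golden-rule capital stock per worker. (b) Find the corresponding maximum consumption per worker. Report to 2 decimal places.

Break-even investment rate: n + δ = 0.03 + 0.04 = 0.07.
At the golden rule the marginal product of capital equals n+δ: 0.38·k^(0.38−1) = 0.07. Solving, k_gold = (0.38/0.07)^(1/0.62) ≈ 15.3101.
y_gold = 15.3101^0.38 ≈ 2.8203; c_gold = y_gold − 0.07·k_gold ≈ 1.7486.

(a) k_gold ≈ 15.31; (b) c_gold ≈ 1.75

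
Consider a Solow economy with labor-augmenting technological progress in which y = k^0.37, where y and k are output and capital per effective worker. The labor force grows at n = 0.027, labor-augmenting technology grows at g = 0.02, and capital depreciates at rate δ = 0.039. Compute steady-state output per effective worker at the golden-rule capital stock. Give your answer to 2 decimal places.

y_gold ≈ 2.36

Break-even investment rate: n + g + δ = 0.027 + 0.02 + 0.039 = 0.086.
Setting f'(k) = n+g+δ gives 0.37·k^(0.37−1) = 0.086, hence k_gold = (0.37/0.086)^(1/0.63) ≈ 10.1363.
Output: y_gold = k_gold^0.37 = 10.1363^0.37 ≈ 2.3560.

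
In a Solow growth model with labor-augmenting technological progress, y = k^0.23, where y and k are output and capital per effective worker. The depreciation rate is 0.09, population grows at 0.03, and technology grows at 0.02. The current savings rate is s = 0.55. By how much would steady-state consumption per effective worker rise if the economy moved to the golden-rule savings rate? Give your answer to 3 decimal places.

Δc ≈ 0.216

The effective depreciation rate is n + g + δ = 0.03 + 0.02 + 0.09 = 0.14.
Current steady state (s = 0.55): k* = (0.55/0.14)^(1/0.77) ≈ 5.9120, y* = 5.9120^0.23 ≈ 1.5049, c* = (1−0.55)·1.5049 ≈ 0.6772.
At the golden rule the marginal product of capital equals n+g+δ: 0.23·k^(0.23−1) = 0.14. Solving, k_gold = (0.23/0.14)^(1/0.77) ≈ 1.9055.
y_gold = 1.9055^0.23 ≈ 1.1598, c_gold = y_gold − 0.14·k_gold ≈ 0.8931.
Gain: Δc = 0.8931 − 0.6772 ≈ 0.2159.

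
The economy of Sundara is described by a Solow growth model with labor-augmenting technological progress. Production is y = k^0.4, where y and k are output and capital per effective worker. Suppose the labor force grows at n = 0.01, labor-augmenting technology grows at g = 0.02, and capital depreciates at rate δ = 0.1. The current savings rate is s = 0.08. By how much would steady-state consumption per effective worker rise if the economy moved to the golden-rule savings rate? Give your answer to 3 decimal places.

Δc ≈ 0.604

Break-even investment rate: n + g + δ = 0.01 + 0.02 + 0.1 = 0.13.
Current steady state (s = 0.08): k* = (0.08/0.13)^(1/0.6) ≈ 0.4452, y* = 0.4452^0.4 ≈ 0.7235, c* = (1−0.08)·0.7235 ≈ 0.6656.
Maximizing c = f(k) − (n+g+δ)·k gives f'(k) = n+g+δ, i.e. 0.4·k^(0.4−1) = 0.13, so k_gold = (0.4/0.13)^(1/0.6) ≈ 6.5092.
y_gold = 6.5092^0.4 ≈ 2.1155, c_gold = y_gold − 0.13·k_gold ≈ 1.2693.
Gain: Δc = 1.2693 − 0.6656 ≈ 0.6037.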